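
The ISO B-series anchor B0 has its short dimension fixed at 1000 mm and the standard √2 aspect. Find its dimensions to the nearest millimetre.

Short side = 1000 mm; long side = 1000√2 ≈ 1414.2 mm.

1000 × 1414 mm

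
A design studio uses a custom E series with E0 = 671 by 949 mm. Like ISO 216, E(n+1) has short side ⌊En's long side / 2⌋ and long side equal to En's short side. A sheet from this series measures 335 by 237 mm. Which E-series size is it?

E3

E0: 671 × 949 mm
E1: 474 × 671 mm
E2: 335 × 474 mm
E3: 237 × 335 mm
E4: 167 × 237 mm
→ matches E3.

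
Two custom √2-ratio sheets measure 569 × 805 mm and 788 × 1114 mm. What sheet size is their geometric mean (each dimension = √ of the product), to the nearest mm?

670 × 947 mm

Short side: √(569 · 788) = √448372 ≈ 669.6 → 670 mm
Long side: √(805 · 1114) = √896770 ≈ 947.0 → 947 mm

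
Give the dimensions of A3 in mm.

297 × 420 mm

A0 = 841 × 1189 mm (A0 has area 1 m², aspect 1:√2).
A1: ⌊1189/2⌋ × 841 = 594 × 841 mm
A2: ⌊841/2⌋ × 594 = 420 × 594 mm
A3: ⌊594/2⌋ × 420 = 297 × 420 mm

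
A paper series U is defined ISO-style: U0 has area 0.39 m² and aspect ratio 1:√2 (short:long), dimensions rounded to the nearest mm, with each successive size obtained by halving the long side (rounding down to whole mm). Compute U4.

Let U0's short side be w mm. w · w√2 = 0.39 m² = 390,000 mm², so w ≈ 525.1 mm and w√2 ≈ 742.7 mm → U0 = 525 × 743 mm.
U1: ⌊743/2⌋ × 525 = 371 × 525 mm
U2: ⌊525/2⌋ × 371 = 262 × 371 mm
U3: ⌊371/2⌋ × 262 = 185 × 262 mm
U4: ⌊262/2⌋ × 185 = 131 × 185 mm

131 × 185 mm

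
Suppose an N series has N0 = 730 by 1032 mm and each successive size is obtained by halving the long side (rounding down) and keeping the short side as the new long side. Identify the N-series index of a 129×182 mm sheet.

N0: 730 × 1032 mm
N1: 516 × 730 mm
N2: 365 × 516 mm
N3: 258 × 365 mm
N4: 182 × 258 mm
N5: 129 × 182 mm
N6: 91 × 129 mm
→ matches N5.

N5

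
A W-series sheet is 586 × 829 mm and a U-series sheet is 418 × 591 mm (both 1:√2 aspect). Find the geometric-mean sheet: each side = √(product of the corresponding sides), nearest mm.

Short side: √(586 · 418) = √244948 ≈ 494.9 → 495 mm
Long side: √(829 · 591) = √489939 ≈ 700.0 → 700 mm

495 × 700 mm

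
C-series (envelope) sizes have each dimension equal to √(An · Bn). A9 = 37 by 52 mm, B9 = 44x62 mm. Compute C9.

Short side: √(37 · 44) = √1628 ≈ 40.3 → 40 mm
Long side: √(52 · 62) = √3224 ≈ 56.8 → 57 mm

40 × 57 mm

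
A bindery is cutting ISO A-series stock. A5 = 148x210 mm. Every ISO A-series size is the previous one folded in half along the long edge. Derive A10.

26 × 37 mm

A6: ⌊210/2⌋ × 148 = 105 × 148 mm
A7: ⌊148/2⌋ × 105 = 74 × 105 mm
A8: ⌊105/2⌋ × 74 = 52 × 74 mm
A9: ⌊74/2⌋ × 52 = 37 × 52 mm
A10: ⌊52/2⌋ × 37 = 26 × 37 mm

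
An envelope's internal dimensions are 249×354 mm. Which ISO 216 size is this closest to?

Aspect ratio 354/249 ≈ 1.422 — close to the ISO √2 ≈ 1.414.
In the B-series (B0 = 1000 × 1414 mm): B4 = 250 × 353 mm.
Off by 2 mm total — nearest standard size.

B4 (250 × 353 mm)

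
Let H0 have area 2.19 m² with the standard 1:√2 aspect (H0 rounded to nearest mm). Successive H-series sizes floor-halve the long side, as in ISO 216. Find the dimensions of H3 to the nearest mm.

Let H0's short side be w mm. w · w√2 = 2.19 m² = 2,190,000 mm², so w ≈ 1244.4 mm and w√2 ≈ 1759.9 mm → H0 = 1244 × 1760 mm.
H1: ⌊1760/2⌋ × 1244 = 880 × 1244 mm
H2: ⌊1244/2⌋ × 880 = 622 × 880 mm
H3: ⌊880/2⌋ × 622 = 440 × 622 mm

440 × 622 mm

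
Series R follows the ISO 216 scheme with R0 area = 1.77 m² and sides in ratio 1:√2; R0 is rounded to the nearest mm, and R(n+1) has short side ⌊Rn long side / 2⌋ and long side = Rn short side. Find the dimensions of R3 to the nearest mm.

Let R0's short side be w mm. w · w√2 = 1.77 m² = 1,770,000 mm², so w ≈ 1118.7 mm and w√2 ≈ 1582.1 mm → R0 = 1119 × 1582 mm.
R1: ⌊1582/2⌋ × 1119 = 791 × 1119 mm
R2: ⌊1119/2⌋ × 791 = 559 × 791 mm
R3: ⌊791/2⌋ × 559 = 395 × 559 mm

395 × 559 mm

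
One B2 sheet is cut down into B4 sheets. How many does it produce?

4

Each ISO step halves the sheet: 1 × B2 → 2 × B3 → 4 × B4
From B2 to B4 is 2 halving steps: 2^2 = 4.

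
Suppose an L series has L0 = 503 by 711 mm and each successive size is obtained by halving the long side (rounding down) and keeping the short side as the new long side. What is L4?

L1 = 355 × 503 mm (from L0 by 1 halving).
L2: ⌊503/2⌋ × 355 = 251 × 355 mm
L3: ⌊355/2⌋ × 251 = 177 × 251 mm
L4: ⌊251/2⌋ × 177 = 125 × 177 mm

125 × 177 mm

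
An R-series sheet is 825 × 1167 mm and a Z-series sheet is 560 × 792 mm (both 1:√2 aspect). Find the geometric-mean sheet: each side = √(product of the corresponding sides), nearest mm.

680 × 961 mm

Short side: √(825 · 560) = √462000 ≈ 679.7 → 680 mm
Long side: √(1167 · 792) = √924264 ≈ 961.4 → 961 mm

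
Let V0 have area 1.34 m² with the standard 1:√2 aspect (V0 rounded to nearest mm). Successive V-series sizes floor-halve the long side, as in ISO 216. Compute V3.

Let V0's short side be w mm. w · w√2 = 1.34 m² = 1,340,000 mm², so w ≈ 973.4 mm and w√2 ≈ 1376.6 mm → V0 = 973 × 1377 mm.
V1: ⌊1377/2⌋ × 973 = 688 × 973 mm
V2: ⌊973/2⌋ × 688 = 486 × 688 mm
V3: ⌊688/2⌋ × 486 = 344 × 486 mm

344 × 486 mm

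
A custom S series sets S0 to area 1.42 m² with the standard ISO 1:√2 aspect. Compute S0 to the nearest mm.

Let the short side be w mm. Then w · w√2 = 1.42 m² = 1,420,000 mm².
w² = 1,420,000/√2, so w ≈ 1002.0 mm; long side = w√2 ≈ 1417.1 mm.

1002 × 1417 mm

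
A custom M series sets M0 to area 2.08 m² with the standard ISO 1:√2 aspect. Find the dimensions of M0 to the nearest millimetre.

1213 × 1715 mm

Let the short side be w mm. Then w · w√2 = 2.08 m² = 2,080,000 mm².
w² = 2,080,000/√2, so w ≈ 1212.8 mm; long side = w√2 ≈ 1715.1 mm.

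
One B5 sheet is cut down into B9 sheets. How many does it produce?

Each ISO step halves the sheet: 1 × B5 → 2 × B6 → 4 × B7 → 8 × B8 → …
From B5 to B9 is 4 halving steps: 2^4 = 16.

16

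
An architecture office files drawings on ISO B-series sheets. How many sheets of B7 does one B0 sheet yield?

128

Each ISO step halves the sheet: 1 × B0 → 2 × B1 → 4 × B2 → 8 × B3 → …
From B0 to B7 is 7 halving steps: 2^7 = 128.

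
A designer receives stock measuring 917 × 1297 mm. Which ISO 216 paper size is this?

C0 (917 × 1297 mm)

Aspect ratio 1297/917 ≈ 1.414 — close to the ISO √2 ≈ 1.414.
In the C-series (envelope sizes, between A and B): C0 = 917 × 1297 mm.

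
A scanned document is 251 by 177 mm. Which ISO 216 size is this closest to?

Aspect ratio 251/177 ≈ 1.418 — close to the ISO √2 ≈ 1.414.
In the B-series (B0 = 1000 × 1414 mm): B5 = 176 × 250 mm.
Off by 2 mm total — nearest standard size.

B5 (176 × 250 mm)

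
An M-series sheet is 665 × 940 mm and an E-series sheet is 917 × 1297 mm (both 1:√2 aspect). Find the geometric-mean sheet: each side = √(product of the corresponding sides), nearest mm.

781 × 1104 mm

Short side: √(665 · 917) = √609805 ≈ 780.9 → 781 mm
Long side: √(940 · 1297) = √1219180 ≈ 1104.2 → 1104 mm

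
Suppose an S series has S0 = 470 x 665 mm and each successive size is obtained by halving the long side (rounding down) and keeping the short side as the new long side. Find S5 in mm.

83 × 117 mm

S1: ⌊665/2⌋ × 470 = 332 × 470 mm
S2: ⌊470/2⌋ × 332 = 235 × 332 mm
S3: ⌊332/2⌋ × 235 = 166 × 235 mm
S4: ⌊235/2⌋ × 166 = 117 × 166 mm
S5: ⌊166/2⌋ × 117 = 83 × 117 mm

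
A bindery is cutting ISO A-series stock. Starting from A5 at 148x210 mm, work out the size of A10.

26 × 37 mm

A6: ⌊210/2⌋ × 148 = 105 × 148 mm
A7: ⌊148/2⌋ × 105 = 74 × 105 mm
A8: ⌊105/2⌋ × 74 = 52 × 74 mm
A9: ⌊74/2⌋ × 52 = 37 × 52 mm
A10: ⌊52/2⌋ × 37 = 26 × 37 mm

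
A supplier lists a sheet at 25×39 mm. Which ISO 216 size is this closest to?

Aspect ratio 39/25 ≈ 1.560 (ISO target is √2 ≈ 1.414).
In the A-series (A0 area = 1 m²): A10 = 26 × 37 mm.
Off by 3 mm total — nearest standard size.

A10 (26 × 37 mm)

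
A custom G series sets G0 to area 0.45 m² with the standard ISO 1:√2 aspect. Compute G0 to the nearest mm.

564 × 798 mm

Let the short side be w mm. Then w · w√2 = 0.45 m² = 450,000 mm².
w² = 450,000/√2, so w ≈ 564.1 mm; long side = w√2 ≈ 797.7 mm.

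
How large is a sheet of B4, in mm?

B0 = 1000 × 1414 mm (B0 has a 1000 mm short side, aspect 1:√2).
B1: ⌊1414/2⌋ × 1000 = 707 × 1000 mm
B2: ⌊1000/2⌋ × 707 = 500 × 707 mm
B3: ⌊707/2⌋ × 500 = 353 × 500 mm
B4: ⌊500/2⌋ × 353 = 250 × 353 mm

250 × 353 mm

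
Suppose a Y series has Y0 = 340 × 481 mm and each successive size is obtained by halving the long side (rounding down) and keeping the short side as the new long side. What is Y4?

85 × 120 mm

Y1: ⌊481/2⌋ × 340 = 240 × 340 mm
Y2: ⌊340/2⌋ × 240 = 170 × 240 mm
Y3: ⌊240/2⌋ × 170 = 120 × 170 mm
Y4: ⌊170/2⌋ × 120 = 85 × 120 mm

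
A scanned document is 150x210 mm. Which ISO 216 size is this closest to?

A5 (148 × 210 mm)

Aspect ratio 210/150 ≈ 1.400 — close to the ISO √2 ≈ 1.414.
In the A-series (A0 area = 1 m²): A5 = 148 × 210 mm.
Off by 2 mm total — nearest standard size.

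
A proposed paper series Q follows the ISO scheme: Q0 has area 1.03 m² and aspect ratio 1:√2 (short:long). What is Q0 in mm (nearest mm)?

853 × 1207 mm

Let the short side be w mm. Then w · w√2 = 1.03 m² = 1,030,000 mm².
w² = 1,030,000/√2, so w ≈ 853.4 mm; long side = w√2 ≈ 1206.9 mm.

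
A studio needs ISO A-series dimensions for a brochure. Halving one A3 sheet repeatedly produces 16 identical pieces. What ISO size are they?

16 = 2^4, so 4 halving steps.
A3 → A4 → … → A7 after 4 steps.

A7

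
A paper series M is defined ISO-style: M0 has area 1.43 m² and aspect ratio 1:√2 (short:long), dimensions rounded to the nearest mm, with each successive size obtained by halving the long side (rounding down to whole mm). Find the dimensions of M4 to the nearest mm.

Let M0's short side be w mm. w · w√2 = 1.43 m² = 1,430,000 mm², so w ≈ 1005.6 mm and w√2 ≈ 1422.1 mm → M0 = 1006 × 1422 mm.
M1: ⌊1422/2⌋ × 1006 = 711 × 1006 mm
M2: ⌊1006/2⌋ × 711 = 503 × 711 mm
M3: ⌊711/2⌋ × 503 = 355 × 503 mm
M4: ⌊503/2⌋ × 355 = 251 × 355 mm

251 × 355 mm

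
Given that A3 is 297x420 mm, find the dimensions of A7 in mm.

A4: ⌊420/2⌋ × 297 = 210 × 297 mm
A5: ⌊297/2⌋ × 210 = 148 × 210 mm
A6: ⌊210/2⌋ × 148 = 105 × 148 mm
A7: ⌊148/2⌋ × 105 = 74 × 105 mm

74 × 105 mm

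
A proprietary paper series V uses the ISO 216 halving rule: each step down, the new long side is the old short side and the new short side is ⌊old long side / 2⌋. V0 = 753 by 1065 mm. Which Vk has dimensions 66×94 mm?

V0: 753 × 1065 mm
V1: 532 × 753 mm
V2: 376 × 532 mm
V3: 266 × 376 mm
V4: 188 × 266 mm
V5: 133 × 188 mm
V6: 94 × 133 mm
V7: 66 × 94 mm
V8: 47 × 66 mm
→ matches V7.

V7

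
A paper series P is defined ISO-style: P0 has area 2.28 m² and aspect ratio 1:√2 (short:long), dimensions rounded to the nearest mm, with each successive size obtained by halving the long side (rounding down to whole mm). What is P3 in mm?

Let P0's short side be w mm. w · w√2 = 2.28 m² = 2,280,000 mm², so w ≈ 1269.7 mm and w√2 ≈ 1795.7 mm → P0 = 1270 × 1796 mm.
P1: ⌊1796/2⌋ × 1270 = 898 × 1270 mm
P2: ⌊1270/2⌋ × 898 = 635 × 898 mm
P3: ⌊898/2⌋ × 635 = 449 × 635 mm

449 × 635 mm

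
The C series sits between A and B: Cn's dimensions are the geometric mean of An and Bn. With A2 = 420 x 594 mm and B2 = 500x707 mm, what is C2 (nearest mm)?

458 × 648 mm

Short side: √(420 · 500) = √210000 ≈ 458.3 → 458 mm
Long side: √(594 · 707) = √419958 ≈ 648.0 → 648 mm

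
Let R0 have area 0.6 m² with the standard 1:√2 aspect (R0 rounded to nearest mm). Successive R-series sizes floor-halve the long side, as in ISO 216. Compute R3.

230 × 325 mm

Let R0's short side be w mm. w · w√2 = 0.6 m² = 600,000 mm², so w ≈ 651.4 mm and w√2 ≈ 921.2 mm → R0 = 651 × 921 mm.
R1: ⌊921/2⌋ × 651 = 460 × 651 mm
R2: ⌊651/2⌋ × 460 = 325 × 460 mm
R3: ⌊460/2⌋ × 325 = 230 × 325 mm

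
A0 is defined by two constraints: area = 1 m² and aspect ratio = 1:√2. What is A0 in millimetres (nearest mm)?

841 × 1189 mm

Let the short side be w mm. Then the long side is w√2 and w · w√2 = 10⁶ mm².
w² = 10⁶/√2, so w = 1000 / 2^(1/4) ≈ 840.9 mm; long side = 1000 · 2^(1/4) ≈ 1189.2 mm.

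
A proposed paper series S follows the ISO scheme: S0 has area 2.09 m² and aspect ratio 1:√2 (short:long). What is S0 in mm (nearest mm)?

1216 × 1719 mm

Let the short side be w mm. Then w · w√2 = 2.09 m² = 2,090,000 mm².
w² = 2,090,000/√2, so w ≈ 1215.7 mm; long side = w√2 ≈ 1719.2 mm.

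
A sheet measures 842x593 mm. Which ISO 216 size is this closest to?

Aspect ratio 842/593 ≈ 1.420 — close to the ISO √2 ≈ 1.414.
In the A-series (A0 area = 1 m²): A1 = 594 × 841 mm.
Off by 2 mm total — nearest standard size.

A1 (594 × 841 mm)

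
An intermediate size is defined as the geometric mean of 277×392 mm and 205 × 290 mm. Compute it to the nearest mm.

238 × 337 mm

Short side: √(277 · 205) = √56785 ≈ 238.3 → 238 mm
Long side: √(392 · 290) = √113680 ≈ 337.2 → 337 mm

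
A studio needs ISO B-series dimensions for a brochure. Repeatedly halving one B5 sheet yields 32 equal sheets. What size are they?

32 = 2^5, so 5 halving steps.
B5 → B6 → … → B10 after 5 steps.

B10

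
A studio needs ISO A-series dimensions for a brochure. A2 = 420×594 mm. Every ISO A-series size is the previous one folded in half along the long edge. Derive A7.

74 × 105 mm

A3: ⌊594/2⌋ × 420 = 297 × 420 mm
A4: ⌊420/2⌋ × 297 = 210 × 297 mm
A5: ⌊297/2⌋ × 210 = 148 × 210 mm
A6: ⌊210/2⌋ × 148 = 105 × 148 mm
A7: ⌊148/2⌋ × 105 = 74 × 105 mm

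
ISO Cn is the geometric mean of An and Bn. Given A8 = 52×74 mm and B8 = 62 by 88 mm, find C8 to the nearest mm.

57 × 81 mm

Short side: √(52 · 62) = √3224 ≈ 56.8 → 57 mm
Long side: √(74 · 88) = √6512 ≈ 80.7 → 81 mm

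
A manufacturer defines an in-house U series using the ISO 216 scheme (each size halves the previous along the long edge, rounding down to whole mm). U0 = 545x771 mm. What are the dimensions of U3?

192 × 272 mm

U1: ⌊771/2⌋ × 545 = 385 × 545 mm
U2: ⌊545/2⌋ × 385 = 272 × 385 mm
U3: ⌊385/2⌋ × 272 = 192 × 272 mm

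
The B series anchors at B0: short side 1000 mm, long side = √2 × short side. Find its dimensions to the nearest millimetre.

1000 × 1414 mm

Short side = 1000 mm; long side = 1000√2 ≈ 1414.2 mm.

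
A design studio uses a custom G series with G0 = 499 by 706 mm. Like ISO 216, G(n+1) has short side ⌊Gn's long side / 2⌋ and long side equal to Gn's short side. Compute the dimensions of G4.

124 × 176 mm

G1: ⌊706/2⌋ × 499 = 353 × 499 mm
G2: ⌊499/2⌋ × 353 = 249 × 353 mm
G3: ⌊353/2⌋ × 249 = 176 × 249 mm
G4: ⌊249/2⌋ × 176 = 124 × 176 mm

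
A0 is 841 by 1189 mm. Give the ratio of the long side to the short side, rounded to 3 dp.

1189 / 841 = 1.414
Matches √2 ≈ 1.414 — the ISO 216 defining ratio.

1.414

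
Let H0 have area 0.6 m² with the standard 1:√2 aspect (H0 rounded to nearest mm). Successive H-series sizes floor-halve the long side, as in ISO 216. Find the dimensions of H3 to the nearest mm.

Let H0's short side be w mm. w · w√2 = 0.6 m² = 600,000 mm², so w ≈ 651.4 mm and w√2 ≈ 921.2 mm → H0 = 651 × 921 mm.
H1: ⌊921/2⌋ × 651 = 460 × 651 mm
H2: ⌊651/2⌋ × 460 = 325 × 460 mm
H3: ⌊460/2⌋ × 325 = 230 × 325 mm

230 × 325 mm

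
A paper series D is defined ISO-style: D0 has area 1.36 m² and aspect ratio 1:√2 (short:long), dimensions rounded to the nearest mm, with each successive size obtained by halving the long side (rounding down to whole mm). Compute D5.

Let D0's short side be w mm. w · w√2 = 1.36 m² = 1,360,000 mm², so w ≈ 980.6 mm and w√2 ≈ 1386.8 mm → D0 = 981 × 1387 mm.
D1: ⌊1387/2⌋ × 981 = 693 × 981 mm
D2: ⌊981/2⌋ × 693 = 490 × 693 mm
D3: ⌊693/2⌋ × 490 = 346 × 490 mm
D4: ⌊490/2⌋ × 346 = 245 × 346 mm
D5: ⌊346/2⌋ × 245 = 173 × 245 mm

173 × 245 mm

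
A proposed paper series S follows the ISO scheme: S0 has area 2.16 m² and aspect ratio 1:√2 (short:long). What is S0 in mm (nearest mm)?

1236 × 1748 mm

Let the short side be w mm. Then w · w√2 = 2.16 m² = 2,160,000 mm².
w² = 2,160,000/√2, so w ≈ 1235.9 mm; long side = w√2 ≈ 1747.8 mm.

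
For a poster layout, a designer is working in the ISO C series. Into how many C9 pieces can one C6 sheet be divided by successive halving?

8

Each ISO step halves the sheet: 1 × C6 → 2 × C7 → 4 × C8 → 8 × C9
From C6 to C9 is 3 halving steps: 2^3 = 8.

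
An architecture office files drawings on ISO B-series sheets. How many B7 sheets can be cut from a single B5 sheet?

4

Each ISO step halves the sheet: 1 × B5 → 2 × B6 → 4 × B7
From B5 to B7 is 2 halving steps: 2^2 = 4.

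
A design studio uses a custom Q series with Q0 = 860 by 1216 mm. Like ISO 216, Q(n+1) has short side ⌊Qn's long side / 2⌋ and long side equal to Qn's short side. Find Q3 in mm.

304 × 430 mm

Q1 = 608 × 860 mm (from Q0 by 1 halving).
Q2: ⌊860/2⌋ × 608 = 430 × 608 mm
Q3: ⌊608/2⌋ × 430 = 304 × 430 mm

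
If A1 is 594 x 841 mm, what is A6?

A2: ⌊841/2⌋ × 594 = 420 × 594 mm
A3: ⌊594/2⌋ × 420 = 297 × 420 mm
A4: ⌊420/2⌋ × 297 = 210 × 297 mm
A5: ⌊297/2⌋ × 210 = 148 × 210 mm
A6: ⌊210/2⌋ × 148 = 105 × 148 mm

105 × 148 mm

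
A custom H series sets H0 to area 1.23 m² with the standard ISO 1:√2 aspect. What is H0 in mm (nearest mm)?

933 × 1319 mm

Let the short side be w mm. Then w · w√2 = 1.23 m² = 1,230,000 mm².
w² = 1,230,000/√2, so w ≈ 932.6 mm; long side = w√2 ≈ 1318.9 mm.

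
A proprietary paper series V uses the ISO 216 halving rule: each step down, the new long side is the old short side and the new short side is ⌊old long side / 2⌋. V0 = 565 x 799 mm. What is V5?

99 × 141 mm

V1: ⌊799/2⌋ × 565 = 399 × 565 mm
V2: ⌊565/2⌋ × 399 = 282 × 399 mm
V3: ⌊399/2⌋ × 282 = 199 × 282 mm
V4: ⌊282/2⌋ × 199 = 141 × 199 mm
V5: ⌊199/2⌋ × 141 = 99 × 141 mm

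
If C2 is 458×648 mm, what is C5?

162 × 229 mm

C3: ⌊648/2⌋ × 458 = 324 × 458 mm
C4: ⌊458/2⌋ × 324 = 229 × 324 mm
C5: ⌊324/2⌋ × 229 = 162 × 229 mm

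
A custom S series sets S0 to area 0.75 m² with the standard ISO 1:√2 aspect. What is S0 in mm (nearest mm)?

Let the short side be w mm. Then w · w√2 = 0.75 m² = 750,000 mm².
w² = 750,000/√2, so w ≈ 728.2 mm; long side = w√2 ≈ 1029.9 mm.

728 × 1030 mm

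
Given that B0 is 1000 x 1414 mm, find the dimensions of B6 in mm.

125 × 176 mm

B1: ⌊1414/2⌋ × 1000 = 707 × 1000 mm
B2: ⌊1000/2⌋ × 707 = 500 × 707 mm
B3: ⌊707/2⌋ × 500 = 353 × 500 mm
B4: ⌊500/2⌋ × 353 = 250 × 353 mm
B5: ⌊353/2⌋ × 250 = 176 × 250 mm
B6: ⌊250/2⌋ × 176 = 125 × 176 mm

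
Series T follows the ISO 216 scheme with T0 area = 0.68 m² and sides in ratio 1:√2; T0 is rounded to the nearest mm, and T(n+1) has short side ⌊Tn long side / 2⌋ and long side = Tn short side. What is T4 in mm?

Let T0's short side be w mm. w · w√2 = 0.68 m² = 680,000 mm², so w ≈ 693.4 mm and w√2 ≈ 980.6 mm → T0 = 693 × 981 mm.
T1: ⌊981/2⌋ × 693 = 490 × 693 mm
T2: ⌊693/2⌋ × 490 = 346 × 490 mm
T3: ⌊490/2⌋ × 346 = 245 × 346 mm
T4: ⌊346/2⌋ × 245 = 173 × 245 mm

173 × 245 mm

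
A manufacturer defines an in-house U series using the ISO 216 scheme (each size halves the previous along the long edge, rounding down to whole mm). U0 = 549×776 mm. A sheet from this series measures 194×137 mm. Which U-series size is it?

U4

U0: 549 × 776 mm
U1: 388 × 549 mm
U2: 274 × 388 mm
U3: 194 × 274 mm
U4: 137 × 194 mm
U5: 97 × 137 mm
→ matches U4.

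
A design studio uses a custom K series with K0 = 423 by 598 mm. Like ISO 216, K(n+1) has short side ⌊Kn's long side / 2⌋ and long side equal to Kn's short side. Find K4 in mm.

105 × 149 mm

K1: ⌊598/2⌋ × 423 = 299 × 423 mm
K2: ⌊423/2⌋ × 299 = 211 × 299 mm
K3: ⌊299/2⌋ × 211 = 149 × 211 mm
K4: ⌊211/2⌋ × 149 = 105 × 149 mm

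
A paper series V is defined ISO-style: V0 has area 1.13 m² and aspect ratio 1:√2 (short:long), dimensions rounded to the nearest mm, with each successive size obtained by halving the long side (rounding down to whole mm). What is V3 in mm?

316 × 447 mm

Let V0's short side be w mm. w · w√2 = 1.13 m² = 1,130,000 mm², so w ≈ 893.9 mm and w√2 ≈ 1264.1 mm → V0 = 894 × 1264 mm.
V1: ⌊1264/2⌋ × 894 = 632 × 894 mm
V2: ⌊894/2⌋ × 632 = 447 × 632 mm
V3: ⌊632/2⌋ × 447 = 316 × 447 mm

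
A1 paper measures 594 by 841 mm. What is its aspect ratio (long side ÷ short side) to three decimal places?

841 / 594 = 1.416
ISO 216 targets √2 ≈ 1.414; the +0.002 deviation is from mm rounding.

1.416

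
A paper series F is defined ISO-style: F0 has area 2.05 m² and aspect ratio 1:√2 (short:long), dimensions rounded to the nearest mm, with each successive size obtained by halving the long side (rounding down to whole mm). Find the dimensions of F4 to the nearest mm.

301 × 425 mm

Let F0's short side be w mm. w · w√2 = 2.05 m² = 2,050,000 mm², so w ≈ 1204.0 mm and w√2 ≈ 1702.7 mm → F0 = 1204 × 1703 mm.
F1: ⌊1703/2⌋ × 1204 = 851 × 1204 mm
F2: ⌊1204/2⌋ × 851 = 602 × 851 mm
F3: ⌊851/2⌋ × 602 = 425 × 602 mm
F4: ⌊602/2⌋ × 425 = 301 × 425 mm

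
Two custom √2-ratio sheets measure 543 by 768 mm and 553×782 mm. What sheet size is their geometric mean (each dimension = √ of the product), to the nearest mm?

Short side: √(543 · 553) = √300279 ≈ 548.0 → 548 mm
Long side: √(768 · 782) = √600576 ≈ 775.0 → 775 mm

548 × 775 mm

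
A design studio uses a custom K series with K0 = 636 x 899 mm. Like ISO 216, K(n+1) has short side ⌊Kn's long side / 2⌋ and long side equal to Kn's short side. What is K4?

K1: ⌊899/2⌋ × 636 = 449 × 636 mm
K2: ⌊636/2⌋ × 449 = 318 × 449 mm
K3: ⌊449/2⌋ × 318 = 224 × 318 mm
K4: ⌊318/2⌋ × 224 = 159 × 224 mm

159 × 224 mm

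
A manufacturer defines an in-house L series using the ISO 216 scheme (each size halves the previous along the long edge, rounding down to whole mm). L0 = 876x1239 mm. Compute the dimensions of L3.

L1: ⌊1239/2⌋ × 876 = 619 × 876 mm
L2: ⌊876/2⌋ × 619 = 438 × 619 mm
L3: ⌊619/2⌋ × 438 = 309 × 438 mm

309 × 438 mm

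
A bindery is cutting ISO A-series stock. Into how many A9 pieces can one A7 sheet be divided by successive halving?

Each ISO step halves the sheet: 1 × A7 → 2 × A8 → 4 × A9
From A7 to A9 is 2 halving steps: 2^2 = 4.

4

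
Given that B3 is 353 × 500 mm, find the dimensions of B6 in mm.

125 × 176 mm

B4: ⌊500/2⌋ × 353 = 250 × 353 mm
B5: ⌊353/2⌋ × 250 = 176 × 250 mm
B6: ⌊250/2⌋ × 176 = 125 × 176 mm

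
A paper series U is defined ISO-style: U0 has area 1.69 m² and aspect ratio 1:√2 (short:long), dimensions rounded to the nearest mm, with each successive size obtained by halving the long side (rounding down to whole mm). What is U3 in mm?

Let U0's short side be w mm. w · w√2 = 1.69 m² = 1,690,000 mm², so w ≈ 1093.2 mm and w√2 ≈ 1546.0 mm → U0 = 1093 × 1546 mm.
U1: ⌊1546/2⌋ × 1093 = 773 × 1093 mm
U2: ⌊1093/2⌋ × 773 = 546 × 773 mm
U3: ⌊773/2⌋ × 546 = 386 × 546 mm

386 × 546 mm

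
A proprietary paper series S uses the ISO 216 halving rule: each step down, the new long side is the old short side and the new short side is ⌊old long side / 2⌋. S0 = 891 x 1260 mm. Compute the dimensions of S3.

S1: ⌊1260/2⌋ × 891 = 630 × 891 mm
S2: ⌊891/2⌋ × 630 = 445 × 630 mm
S3: ⌊630/2⌋ × 445 = 315 × 445 mm

315 × 445 mm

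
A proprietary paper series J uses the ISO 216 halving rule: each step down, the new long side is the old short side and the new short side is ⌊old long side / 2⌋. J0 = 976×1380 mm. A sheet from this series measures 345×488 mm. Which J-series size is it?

J0: 976 × 1380 mm
J1: 690 × 976 mm
J2: 488 × 690 mm
J3: 345 × 488 mm
J4: 244 × 345 mm
→ matches J3.

J3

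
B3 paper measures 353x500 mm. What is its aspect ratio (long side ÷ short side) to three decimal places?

500 / 353 = 1.416
ISO 216 targets √2 ≈ 1.414; the +0.002 deviation is from mm rounding.

1.416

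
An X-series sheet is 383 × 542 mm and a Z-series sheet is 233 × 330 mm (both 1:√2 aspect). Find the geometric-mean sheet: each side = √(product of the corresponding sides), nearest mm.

299 × 423 mm

Short side: √(383 · 233) = √89239 ≈ 298.7 → 299 mm
Long side: √(542 · 330) = √178860 ≈ 422.9 → 423 mm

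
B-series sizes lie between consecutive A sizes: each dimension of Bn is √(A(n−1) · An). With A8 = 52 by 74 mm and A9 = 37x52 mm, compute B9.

Short side: √(52 · 37) = √1924 ≈ 43.9 → 44 mm
Long side: √(74 · 52) = √3848 ≈ 62.0 → 62 mm

44 × 62 mm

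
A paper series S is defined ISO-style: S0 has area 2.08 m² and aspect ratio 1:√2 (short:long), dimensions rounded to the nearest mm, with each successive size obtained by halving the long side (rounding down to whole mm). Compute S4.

303 × 428 mm

Let S0's short side be w mm. w · w√2 = 2.08 m² = 2,080,000 mm², so w ≈ 1212.8 mm and w√2 ≈ 1715.1 mm → S0 = 1213 × 1715 mm.
S1: ⌊1715/2⌋ × 1213 = 857 × 1213 mm
S2: ⌊1213/2⌋ × 857 = 606 × 857 mm
S3: ⌊857/2⌋ × 606 = 428 × 606 mm
S4: ⌊606/2⌋ × 428 = 303 × 428 mm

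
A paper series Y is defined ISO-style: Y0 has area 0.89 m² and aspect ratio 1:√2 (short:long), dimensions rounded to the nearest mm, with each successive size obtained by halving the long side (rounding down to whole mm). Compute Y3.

280 × 396 mm

Let Y0's short side be w mm. w · w√2 = 0.89 m² = 890,000 mm², so w ≈ 793.3 mm and w√2 ≈ 1121.9 mm → Y0 = 793 × 1122 mm.
Y1: ⌊1122/2⌋ × 793 = 561 × 793 mm
Y2: ⌊793/2⌋ × 561 = 396 × 561 mm
Y3: ⌊561/2⌋ × 396 = 280 × 396 mm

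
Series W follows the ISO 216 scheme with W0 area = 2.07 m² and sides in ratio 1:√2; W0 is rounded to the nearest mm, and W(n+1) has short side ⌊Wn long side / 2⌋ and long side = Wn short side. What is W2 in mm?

Let W0's short side be w mm. w · w√2 = 2.07 m² = 2,070,000 mm², so w ≈ 1209.8 mm and w√2 ≈ 1711.0 mm → W0 = 1210 × 1711 mm.
W1: ⌊1711/2⌋ × 1210 = 855 × 1210 mm
W2: ⌊1210/2⌋ × 855 = 605 × 855 mm

605 × 855 mm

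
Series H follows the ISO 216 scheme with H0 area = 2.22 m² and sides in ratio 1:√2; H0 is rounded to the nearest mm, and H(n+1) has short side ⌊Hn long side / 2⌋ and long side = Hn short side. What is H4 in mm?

Let H0's short side be w mm. w · w√2 = 2.22 m² = 2,220,000 mm², so w ≈ 1252.9 mm and w√2 ≈ 1771.9 mm → H0 = 1253 × 1772 mm.
H1: ⌊1772/2⌋ × 1253 = 886 × 1253 mm
H2: ⌊1253/2⌋ × 886 = 626 × 886 mm
H3: ⌊886/2⌋ × 626 = 443 × 626 mm
H4: ⌊626/2⌋ × 443 = 313 × 443 mm

313 × 443 mm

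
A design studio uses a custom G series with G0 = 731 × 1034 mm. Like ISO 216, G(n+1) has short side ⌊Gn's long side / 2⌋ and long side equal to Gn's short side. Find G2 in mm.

365 × 517 mm

G1: ⌊1034/2⌋ × 731 = 517 × 731 mm
G2: ⌊731/2⌋ × 517 = 365 × 517 mm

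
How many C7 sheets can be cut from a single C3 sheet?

16

Each ISO step halves the sheet: 1 × C3 → 2 × C4 → 4 × C5 → 8 × C6 → …
From C3 to C7 is 4 halving steps: 2^4 = 16.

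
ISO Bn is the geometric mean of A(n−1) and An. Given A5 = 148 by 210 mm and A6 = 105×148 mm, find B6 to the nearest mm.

Short side: √(148 · 105) = √15540 ≈ 124.7 → 125 mm
Long side: √(210 · 148) = √31080 ≈ 176.3 → 176 mm

125 × 176 mm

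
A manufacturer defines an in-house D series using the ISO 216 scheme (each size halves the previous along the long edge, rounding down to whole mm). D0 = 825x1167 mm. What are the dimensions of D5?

145 × 206 mm

D1: ⌊1167/2⌋ × 825 = 583 × 825 mm
D2: ⌊825/2⌋ × 583 = 412 × 583 mm
D3: ⌊583/2⌋ × 412 = 291 × 412 mm
D4: ⌊412/2⌋ × 291 = 206 × 291 mm
D5: ⌊291/2⌋ × 206 = 145 × 206 mm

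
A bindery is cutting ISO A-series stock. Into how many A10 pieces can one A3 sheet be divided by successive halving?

128

A3 = 297 × 420 mm; A10 = 26 × 37 mm.
Each halving step doubles the count; 7 steps from A3 to A10.
2^7 = 128.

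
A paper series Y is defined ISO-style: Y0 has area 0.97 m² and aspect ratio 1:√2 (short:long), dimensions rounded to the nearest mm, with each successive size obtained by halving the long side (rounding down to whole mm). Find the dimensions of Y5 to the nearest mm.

146 × 207 mm

Let Y0's short side be w mm. w · w√2 = 0.97 m² = 970,000 mm², so w ≈ 828.2 mm and w√2 ≈ 1171.2 mm → Y0 = 828 × 1171 mm.
Y1: ⌊1171/2⌋ × 828 = 585 × 828 mm
Y2: ⌊828/2⌋ × 585 = 414 × 585 mm
Y3: ⌊585/2⌋ × 414 = 292 × 414 mm
Y4: ⌊414/2⌋ × 292 = 207 × 292 mm
Y5: ⌊292/2⌋ × 207 = 146 × 207 mm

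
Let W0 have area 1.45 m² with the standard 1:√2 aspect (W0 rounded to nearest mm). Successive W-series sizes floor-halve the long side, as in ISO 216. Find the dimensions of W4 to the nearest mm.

Let W0's short side be w mm. w · w√2 = 1.45 m² = 1,450,000 mm², so w ≈ 1012.6 mm and w√2 ≈ 1432.0 mm → W0 = 1013 × 1432 mm.
W1: ⌊1432/2⌋ × 1013 = 716 × 1013 mm
W2: ⌊1013/2⌋ × 716 = 506 × 716 mm
W3: ⌊716/2⌋ × 506 = 358 × 506 mm
W4: ⌊506/2⌋ × 358 = 253 × 358 mm

253 × 358 mm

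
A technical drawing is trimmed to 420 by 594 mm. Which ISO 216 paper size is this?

A2 (420 × 594 mm)

Aspect ratio 594/420 ≈ 1.414 — close to the ISO √2 ≈ 1.414.
In the A-series (A0 area = 1 m²): A2 = 420 × 594 mm.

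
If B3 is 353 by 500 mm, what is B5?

176 × 250 mm

B4: ⌊500/2⌋ × 353 = 250 × 353 mm
B5: ⌊353/2⌋ × 250 = 176 × 250 mm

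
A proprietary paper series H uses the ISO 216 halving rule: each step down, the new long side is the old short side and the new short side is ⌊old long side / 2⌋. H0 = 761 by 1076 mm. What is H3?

269 × 380 mm

H1 = 538 × 761 mm (from H0 by 1 halving).
H2: ⌊761/2⌋ × 538 = 380 × 538 mm
H3: ⌊538/2⌋ × 380 = 269 × 380 mm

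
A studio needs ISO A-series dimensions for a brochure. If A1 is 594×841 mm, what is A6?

105 × 148 mm

A2: ⌊841/2⌋ × 594 = 420 × 594 mm
A3: ⌊594/2⌋ × 420 = 297 × 420 mm
A4: ⌊420/2⌋ × 297 = 210 × 297 mm
A5: ⌊297/2⌋ × 210 = 148 × 210 mm
A6: ⌊210/2⌋ × 148 = 105 × 148 mm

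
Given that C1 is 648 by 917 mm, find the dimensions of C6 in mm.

C2: ⌊917/2⌋ × 648 = 458 × 648 mm
C3: ⌊648/2⌋ × 458 = 324 × 458 mm
C4: ⌊458/2⌋ × 324 = 229 × 324 mm
C5: ⌊324/2⌋ × 229 = 162 × 229 mm
C6: ⌊229/2⌋ × 162 = 114 × 162 mm

114 × 162 mm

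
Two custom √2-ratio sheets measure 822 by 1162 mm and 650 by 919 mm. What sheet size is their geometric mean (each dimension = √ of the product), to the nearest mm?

Short side: √(822 · 650) = √534300 ≈ 731.0 → 731 mm
Long side: √(1162 · 919) = √1067878 ≈ 1033.4 → 1033 mm

731 × 1033 mm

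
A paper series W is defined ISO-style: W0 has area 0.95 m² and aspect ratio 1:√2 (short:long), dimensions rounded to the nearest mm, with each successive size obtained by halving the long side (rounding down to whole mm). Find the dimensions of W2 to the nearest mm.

Let W0's short side be w mm. w · w√2 = 0.95 m² = 950,000 mm², so w ≈ 819.6 mm and w√2 ≈ 1159.1 mm → W0 = 820 × 1159 mm.
W1: ⌊1159/2⌋ × 820 = 579 × 820 mm
W2: ⌊820/2⌋ × 579 = 410 × 579 mm

410 × 579 mm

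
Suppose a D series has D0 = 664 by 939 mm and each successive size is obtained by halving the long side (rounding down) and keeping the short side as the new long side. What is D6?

83 × 117 mm

D1: ⌊939/2⌋ × 664 = 469 × 664 mm
D2: ⌊664/2⌋ × 469 = 332 × 469 mm
D3: ⌊469/2⌋ × 332 = 234 × 332 mm
D4: ⌊332/2⌋ × 234 = 166 × 234 mm
D5: ⌊234/2⌋ × 166 = 117 × 166 mm
D6: ⌊166/2⌋ × 117 = 83 × 117 mm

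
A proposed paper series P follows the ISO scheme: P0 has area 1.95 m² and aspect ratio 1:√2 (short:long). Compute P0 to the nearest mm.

1174 × 1661 mm

Let the short side be w mm. Then w · w√2 = 1.95 m² = 1,950,000 mm².
w² = 1,950,000/√2, so w ≈ 1174.2 mm; long side = w√2 ≈ 1660.6 mm.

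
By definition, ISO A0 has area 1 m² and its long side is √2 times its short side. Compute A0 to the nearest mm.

841 × 1189 mm

Let the short side be w mm. Then the long side is w√2 and w · w√2 = 10⁶ mm².
w² = 10⁶/√2, so w = 1000 / 2^(1/4) ≈ 840.9 mm; long side = 1000 · 2^(1/4) ≈ 1189.2 mm.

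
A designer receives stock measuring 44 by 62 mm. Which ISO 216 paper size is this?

Aspect ratio 62/44 ≈ 1.409 — close to the ISO √2 ≈ 1.414.
In the B-series (B0 = 1000 × 1414 mm): B9 = 44 × 62 mm.

B9 (44 × 62 mm)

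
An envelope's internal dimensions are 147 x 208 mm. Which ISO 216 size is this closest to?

A5 (148 × 210 mm)

Aspect ratio 208/147 ≈ 1.415 — close to the ISO √2 ≈ 1.414.
In the A-series (A0 area = 1 m²): A5 = 148 × 210 mm.
Off by 3 mm total — nearest standard size.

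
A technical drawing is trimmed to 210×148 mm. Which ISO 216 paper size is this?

Aspect ratio 210/148 ≈ 1.419 — close to the ISO √2 ≈ 1.414.
In the A-series (A0 area = 1 m²): A5 = 148 × 210 mm.

A5 (148 × 210 mm)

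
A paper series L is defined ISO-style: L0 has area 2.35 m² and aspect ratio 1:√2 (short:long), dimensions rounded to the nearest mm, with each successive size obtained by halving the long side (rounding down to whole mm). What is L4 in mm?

322 × 455 mm

Let L0's short side be w mm. w · w√2 = 2.35 m² = 2,350,000 mm², so w ≈ 1289.1 mm and w√2 ≈ 1823.0 mm → L0 = 1289 × 1823 mm.
L1: ⌊1823/2⌋ × 1289 = 911 × 1289 mm
L2: ⌊1289/2⌋ × 911 = 644 × 911 mm
L3: ⌊911/2⌋ × 644 = 455 × 644 mm
L4: ⌊644/2⌋ × 455 = 322 × 455 mm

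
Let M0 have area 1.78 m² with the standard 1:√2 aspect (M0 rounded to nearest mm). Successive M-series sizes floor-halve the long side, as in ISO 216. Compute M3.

Let M0's short side be w mm. w · w√2 = 1.78 m² = 1,780,000 mm², so w ≈ 1121.9 mm and w√2 ≈ 1586.6 mm → M0 = 1122 × 1587 mm.
M1: ⌊1587/2⌋ × 1122 = 793 × 1122 mm
M2: ⌊1122/2⌋ × 793 = 561 × 793 mm
M3: ⌊793/2⌋ × 561 = 396 × 561 mm

396 × 561 mm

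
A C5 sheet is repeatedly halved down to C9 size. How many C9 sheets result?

16

Each ISO step halves the sheet: 1 × C5 → 2 × C6 → 4 × C7 → 8 × C8 → …
From C5 to C9 is 4 halving steps: 2^4 = 16.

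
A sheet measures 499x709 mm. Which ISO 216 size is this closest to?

Aspect ratio 709/499 ≈ 1.421 — close to the ISO √2 ≈ 1.414.
In the B-series (B0 = 1000 × 1414 mm): B2 = 500 × 707 mm.
Off by 3 mm total — nearest standard size.

B2 (500 × 707 mm)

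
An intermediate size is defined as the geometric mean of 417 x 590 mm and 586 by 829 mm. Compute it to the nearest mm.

Short side: √(417 · 586) = √244362 ≈ 494.3 → 494 mm
Long side: √(590 · 829) = √489110 ≈ 699.4 → 699 mm

494 × 699 mm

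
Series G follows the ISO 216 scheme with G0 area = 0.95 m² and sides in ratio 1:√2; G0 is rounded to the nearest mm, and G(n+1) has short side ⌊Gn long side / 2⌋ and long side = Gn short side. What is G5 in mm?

144 × 205 mm

Let G0's short side be w mm. w · w√2 = 0.95 m² = 950,000 mm², so w ≈ 819.6 mm and w√2 ≈ 1159.1 mm → G0 = 820 × 1159 mm.
G1: ⌊1159/2⌋ × 820 = 579 × 820 mm
G2: ⌊820/2⌋ × 579 = 410 × 579 mm
G3: ⌊579/2⌋ × 410 = 289 × 410 mm
G4: ⌊410/2⌋ × 289 = 205 × 289 mm
G5: ⌊289/2⌋ × 205 = 144 × 205 mm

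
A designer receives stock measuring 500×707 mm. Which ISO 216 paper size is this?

Aspect ratio 707/500 ≈ 1.414 — close to the ISO √2 ≈ 1.414.
In the B-series (B0 = 1000 × 1414 mm): B2 = 500 × 707 mm.

B2 (500 × 707 mm)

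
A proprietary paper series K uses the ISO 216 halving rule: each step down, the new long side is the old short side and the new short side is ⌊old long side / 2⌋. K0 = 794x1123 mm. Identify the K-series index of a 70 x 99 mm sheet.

K0: 794 × 1123 mm
K1: 561 × 794 mm
K2: 397 × 561 mm
K3: 280 × 397 mm
K4: 198 × 280 mm
K5: 140 × 198 mm
K6: 99 × 140 mm
K7: 70 × 99 mm
K8: 49 × 70 mm
→ matches K7.

K7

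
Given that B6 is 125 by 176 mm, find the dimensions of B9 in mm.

44 × 62 mm

B7: ⌊176/2⌋ × 125 = 88 × 125 mm
B8: ⌊125/2⌋ × 88 = 62 × 88 mm
B9: ⌊88/2⌋ × 62 = 44 × 62 mm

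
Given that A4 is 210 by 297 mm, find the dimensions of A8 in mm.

52 × 74 mm

A5: ⌊297/2⌋ × 210 = 148 × 210 mm
A6: ⌊210/2⌋ × 148 = 105 × 148 mm
A7: ⌊148/2⌋ × 105 = 74 × 105 mm
A8: ⌊105/2⌋ × 74 = 52 × 74 mm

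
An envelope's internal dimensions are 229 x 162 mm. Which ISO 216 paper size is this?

C5 (162 × 229 mm)

Aspect ratio 229/162 ≈ 1.414 — close to the ISO √2 ≈ 1.414.
In the C-series (envelope sizes, between A and B): C5 = 162 × 229 mm.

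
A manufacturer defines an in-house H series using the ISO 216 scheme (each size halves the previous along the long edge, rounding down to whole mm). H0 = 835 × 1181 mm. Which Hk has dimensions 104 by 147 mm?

H0: 835 × 1181 mm
H1: 590 × 835 mm
H2: 417 × 590 mm
H3: 295 × 417 mm
H4: 208 × 295 mm
H5: 147 × 208 mm
H6: 104 × 147 mm
H7: 73 × 104 mm
→ matches H6.

H6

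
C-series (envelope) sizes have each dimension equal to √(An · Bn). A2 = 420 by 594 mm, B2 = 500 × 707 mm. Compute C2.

458 × 648 mm

Short side: √(420 · 500) = √210000 ≈ 458.3 → 458 mm
Long side: √(594 · 707) = √419958 ≈ 648.0 → 648 mm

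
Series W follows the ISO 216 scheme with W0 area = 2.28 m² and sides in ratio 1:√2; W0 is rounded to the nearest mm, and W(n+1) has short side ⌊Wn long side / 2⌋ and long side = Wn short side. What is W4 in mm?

317 × 449 mm

Let W0's short side be w mm. w · w√2 = 2.28 m² = 2,280,000 mm², so w ≈ 1269.7 mm and w√2 ≈ 1795.7 mm → W0 = 1270 × 1796 mm.
W1: ⌊1796/2⌋ × 1270 = 898 × 1270 mm
W2: ⌊1270/2⌋ × 898 = 635 × 898 mm
W3: ⌊898/2⌋ × 635 = 449 × 635 mm
W4: ⌊635/2⌋ × 449 = 317 × 449 mm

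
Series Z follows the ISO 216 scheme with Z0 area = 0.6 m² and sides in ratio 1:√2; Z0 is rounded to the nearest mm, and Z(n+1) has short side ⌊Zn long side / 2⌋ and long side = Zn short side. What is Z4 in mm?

Let Z0's short side be w mm. w · w√2 = 0.6 m² = 600,000 mm², so w ≈ 651.4 mm and w√2 ≈ 921.2 mm → Z0 = 651 × 921 mm.
Z1: ⌊921/2⌋ × 651 = 460 × 651 mm
Z2: ⌊651/2⌋ × 460 = 325 × 460 mm
Z3: ⌊460/2⌋ × 325 = 230 × 325 mm
Z4: ⌊325/2⌋ × 230 = 162 × 230 mm

162 × 230 mm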